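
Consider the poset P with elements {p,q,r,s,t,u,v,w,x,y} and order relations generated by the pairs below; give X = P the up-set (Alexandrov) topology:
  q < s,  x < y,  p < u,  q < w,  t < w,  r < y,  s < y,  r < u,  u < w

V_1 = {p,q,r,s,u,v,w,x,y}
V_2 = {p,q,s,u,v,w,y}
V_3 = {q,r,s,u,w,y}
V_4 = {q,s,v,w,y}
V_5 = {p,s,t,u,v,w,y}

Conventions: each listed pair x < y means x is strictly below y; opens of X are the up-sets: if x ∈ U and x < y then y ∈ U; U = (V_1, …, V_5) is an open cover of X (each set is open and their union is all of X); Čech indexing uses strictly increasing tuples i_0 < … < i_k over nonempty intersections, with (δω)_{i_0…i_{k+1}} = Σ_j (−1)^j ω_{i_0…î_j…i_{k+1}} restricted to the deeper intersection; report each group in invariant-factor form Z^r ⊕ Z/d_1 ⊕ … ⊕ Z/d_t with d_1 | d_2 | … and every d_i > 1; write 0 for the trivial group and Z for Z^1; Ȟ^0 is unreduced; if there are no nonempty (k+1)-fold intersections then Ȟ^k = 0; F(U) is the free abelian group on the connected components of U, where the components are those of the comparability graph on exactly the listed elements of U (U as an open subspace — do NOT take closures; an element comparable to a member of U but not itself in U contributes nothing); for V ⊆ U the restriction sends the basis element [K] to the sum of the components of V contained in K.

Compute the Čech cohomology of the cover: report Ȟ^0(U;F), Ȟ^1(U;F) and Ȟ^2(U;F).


nerve of the cover:
  V12={p,q,s,u,v,w,y} V13={q,r,s,u,w,y} V14={q,s,v,w,y} V15={p,s,u,v,w,y} V23={q,s,u,w,y} V24={q,s,v,w,y} V25={p,s,u,v,w,y} V34={q,s,w,y} V35={s,u,w,y} V45={s,v,w,y}
  V123={q,s,u,w,y} V124={q,s,v,w,y} V125={p,s,u,v,w,y} V134={q,s,w,y} V135={s,u,w,y} V145={s,v,w,y} V234={q,s,w,y} V235={s,u,w,y} V245={s,v,w,y} V345={s,w,y}
  V1234={q,s,w,y} V1235={s,u,w,y} V1245={s,v,w,y} V1345={s,w,y} V2345={s,w,y}
  V12345={s,w,y}
components per intersection:
  V1: {p,q,r,s,u,w,x,y} {v}
  V2: {p,q,s,u,w,y} {v}
  V3: {q,r,s,u,w,y}
  V4: {q,s,w,y} {v}
  V5: {p,t,u,w} {s,y} {v}
  V12: {p,q,s,u,w,y} {v}
  V13: {q,r,s,u,w,y}
  V14: {q,s,w,y} {v}
  V15: {p,u,w} {s,y} {v}
  V23: {q,s,u,w,y}
  V24: {q,s,w,y} {v}
  V25: {p,u,w} {s,y} {v}
  V34: {q,s,w,y}
  V35: {s,y} {u,w}
  V45: {s,y} {v} {w}
  V123: {q,s,u,w,y}
  V124: {q,s,w,y} {v}
  V125: {p,u,w} {s,y} {v}
  V134: {q,s,w,y}
  V135: {s,y} {u,w}
  V145: {s,y} {v} {w}
  V234: {q,s,w,y}
  V235: {s,y} {u,w}
  V245: {s,y} {v} {w}
  V345: {s,y} {w}
  V1234: {q,s,w,y}
  V1235: {s,y} {u,w}
  V1245: {s,y} {v} {w}
  V1345: {s,y} {w}
  V2345: {s,y} {w}
  V12345: {s,y} {w}
C dims 10,20,20,10; δ0: rk 8, SNF 1^8; δ1: rk 12, SNF 1^12; δ2: rk 8, SNF 1^8
Ȟ^0 = (10 − 8) − 0 = 2, so Ȟ^0 ≅ Z^2
Ȟ^1 = (20 − 12) − 8 = 0, so Ȟ^1 ≅ 0
Ȟ^2 = (20 − 8) − 12 = 0, so Ȟ^2 ≅ 0

Ȟ^0 ≅ Z^2,  Ȟ^1 ≅ 0,  Ȟ^2 ≅ 0


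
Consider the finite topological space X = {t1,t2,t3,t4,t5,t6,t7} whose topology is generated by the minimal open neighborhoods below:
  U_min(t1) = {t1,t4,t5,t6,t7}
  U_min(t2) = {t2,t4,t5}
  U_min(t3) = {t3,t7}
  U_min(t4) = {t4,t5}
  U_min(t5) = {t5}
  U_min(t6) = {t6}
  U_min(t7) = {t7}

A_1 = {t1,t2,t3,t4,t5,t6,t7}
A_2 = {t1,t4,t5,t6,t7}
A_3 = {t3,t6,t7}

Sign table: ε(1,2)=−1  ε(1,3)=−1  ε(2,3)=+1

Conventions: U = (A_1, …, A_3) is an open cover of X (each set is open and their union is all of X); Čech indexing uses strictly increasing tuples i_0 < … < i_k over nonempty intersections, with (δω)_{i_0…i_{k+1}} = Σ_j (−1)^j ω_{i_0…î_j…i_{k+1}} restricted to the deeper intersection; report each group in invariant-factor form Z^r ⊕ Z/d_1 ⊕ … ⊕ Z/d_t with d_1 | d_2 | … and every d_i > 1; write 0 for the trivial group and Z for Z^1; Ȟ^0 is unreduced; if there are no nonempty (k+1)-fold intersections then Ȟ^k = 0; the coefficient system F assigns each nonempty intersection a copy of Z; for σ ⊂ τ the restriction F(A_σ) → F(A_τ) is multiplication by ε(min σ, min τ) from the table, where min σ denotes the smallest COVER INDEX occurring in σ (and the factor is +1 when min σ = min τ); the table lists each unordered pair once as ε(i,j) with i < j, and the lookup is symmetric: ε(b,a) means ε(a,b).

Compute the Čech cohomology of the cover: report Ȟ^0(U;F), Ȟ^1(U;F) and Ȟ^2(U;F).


Ȟ^0 ≅ Z, Ȟ^1 ≅ 0, Ȟ^2 ≅ 0

nerve simplices:
  A12={t1,t4,t5,t6,t7} A13={t3,t6,t7} A23={t6,t7}
  A123={t6,t7}
C dims 3,3,1; δ0: rk 2, SNF 1^2; δ1: rk 1, SNF 1^1
degree 0: 3−2−0 = 1 → Ȟ^0 ≅ Z
degree 1: 3−1−2 = 0 → Ȟ^1 ≅ 0
degree 2: 1−0−1 = 0 → Ȟ^2 ≅ 0


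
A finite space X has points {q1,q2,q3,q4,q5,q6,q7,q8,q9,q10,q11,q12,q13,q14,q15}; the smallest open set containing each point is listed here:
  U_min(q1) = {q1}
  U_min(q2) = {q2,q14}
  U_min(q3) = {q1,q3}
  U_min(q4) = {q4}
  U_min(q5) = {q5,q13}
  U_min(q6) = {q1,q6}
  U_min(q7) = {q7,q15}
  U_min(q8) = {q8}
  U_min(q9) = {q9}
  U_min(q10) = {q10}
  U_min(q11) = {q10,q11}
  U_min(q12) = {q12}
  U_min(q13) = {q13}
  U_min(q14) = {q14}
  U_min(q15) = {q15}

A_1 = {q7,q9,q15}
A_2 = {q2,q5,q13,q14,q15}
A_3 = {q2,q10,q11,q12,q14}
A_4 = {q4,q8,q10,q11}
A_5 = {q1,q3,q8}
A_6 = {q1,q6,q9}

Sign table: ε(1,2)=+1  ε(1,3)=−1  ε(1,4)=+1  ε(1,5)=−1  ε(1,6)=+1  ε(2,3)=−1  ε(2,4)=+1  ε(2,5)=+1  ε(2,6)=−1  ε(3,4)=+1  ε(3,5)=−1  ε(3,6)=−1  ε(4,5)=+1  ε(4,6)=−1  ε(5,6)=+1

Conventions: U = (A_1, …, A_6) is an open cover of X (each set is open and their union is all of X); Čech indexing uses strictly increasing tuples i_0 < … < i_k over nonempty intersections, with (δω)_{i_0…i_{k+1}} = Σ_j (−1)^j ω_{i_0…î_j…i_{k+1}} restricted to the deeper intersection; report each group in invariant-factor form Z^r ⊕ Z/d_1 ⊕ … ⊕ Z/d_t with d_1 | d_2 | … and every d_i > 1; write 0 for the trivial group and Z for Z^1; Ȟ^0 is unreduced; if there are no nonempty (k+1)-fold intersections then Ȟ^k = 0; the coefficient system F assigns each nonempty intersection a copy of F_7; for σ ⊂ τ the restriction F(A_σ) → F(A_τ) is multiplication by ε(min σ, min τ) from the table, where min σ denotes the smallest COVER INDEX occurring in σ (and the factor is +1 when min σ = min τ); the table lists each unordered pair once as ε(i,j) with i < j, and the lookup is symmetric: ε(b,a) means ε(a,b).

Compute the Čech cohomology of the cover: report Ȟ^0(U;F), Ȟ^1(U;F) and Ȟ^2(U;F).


nerve simplices:
  A12={q15} A16={q9} A23={q2,q14} A34={q10,q11} A45={q8} A56={q1}
C dims 6,6; δ0: rk_F7 6
degree 0: 6−6−0 = 0 → Ȟ^0 ≅ 0
degree 1: 6−0−6 = 0 → Ȟ^1 ≅ 0
degree 2: 0−0−0 = 0 → Ȟ^2 ≅ 0

Ȟ^0 = 0, Ȟ^1 = 0 and Ȟ^2 = 0


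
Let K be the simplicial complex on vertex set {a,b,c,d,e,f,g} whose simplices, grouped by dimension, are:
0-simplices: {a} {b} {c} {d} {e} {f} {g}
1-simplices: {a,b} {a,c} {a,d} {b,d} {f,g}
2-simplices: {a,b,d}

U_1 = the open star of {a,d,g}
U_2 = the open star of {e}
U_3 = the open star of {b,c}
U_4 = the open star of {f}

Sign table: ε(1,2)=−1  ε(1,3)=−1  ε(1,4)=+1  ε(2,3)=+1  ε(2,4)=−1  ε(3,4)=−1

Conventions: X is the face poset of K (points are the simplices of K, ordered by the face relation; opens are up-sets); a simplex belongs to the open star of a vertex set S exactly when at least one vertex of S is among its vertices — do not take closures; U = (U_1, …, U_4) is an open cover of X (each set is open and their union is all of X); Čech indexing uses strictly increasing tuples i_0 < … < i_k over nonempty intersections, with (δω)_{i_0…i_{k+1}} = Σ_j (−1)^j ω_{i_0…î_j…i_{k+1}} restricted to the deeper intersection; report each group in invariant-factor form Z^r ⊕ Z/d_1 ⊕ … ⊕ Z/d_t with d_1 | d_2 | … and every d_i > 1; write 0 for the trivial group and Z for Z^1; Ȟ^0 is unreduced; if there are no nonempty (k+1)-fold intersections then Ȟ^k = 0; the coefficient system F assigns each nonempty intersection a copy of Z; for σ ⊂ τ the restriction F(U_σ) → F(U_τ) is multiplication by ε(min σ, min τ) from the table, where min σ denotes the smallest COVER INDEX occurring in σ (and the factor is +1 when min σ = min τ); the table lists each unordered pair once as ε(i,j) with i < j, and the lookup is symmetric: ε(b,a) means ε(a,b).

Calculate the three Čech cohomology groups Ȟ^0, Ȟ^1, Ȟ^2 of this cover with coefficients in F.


Ȟ^0(U;F) ≅ Z^2; Ȟ^1(U;F) ≅ 0; Ȟ^2(U;F) ≅ 0

nonempty overlaps:
  U1={{a},{d},{g},{a,b},{a,c},{a,d},{b,d},{f,g},{a,b,d}} U2={{e}} U3={{b},{c},{a,b},{a,c},{b,d},{a,b,d}} U4={{f},{f,g}}
  U13={{a,b},{a,c},{b,d},{a,b,d}} U14={{f,g}}
C dims 4,2; δ0: rk 2, SNF 1^2
degree 0: 4−2−0 = 2 → Ȟ^0 ≅ Z^2
degree 1: 2−0−2 = 0 → Ȟ^1 ≅ 0
degree 2: 0−0−0 = 0 → Ȟ^2 ≅ 0


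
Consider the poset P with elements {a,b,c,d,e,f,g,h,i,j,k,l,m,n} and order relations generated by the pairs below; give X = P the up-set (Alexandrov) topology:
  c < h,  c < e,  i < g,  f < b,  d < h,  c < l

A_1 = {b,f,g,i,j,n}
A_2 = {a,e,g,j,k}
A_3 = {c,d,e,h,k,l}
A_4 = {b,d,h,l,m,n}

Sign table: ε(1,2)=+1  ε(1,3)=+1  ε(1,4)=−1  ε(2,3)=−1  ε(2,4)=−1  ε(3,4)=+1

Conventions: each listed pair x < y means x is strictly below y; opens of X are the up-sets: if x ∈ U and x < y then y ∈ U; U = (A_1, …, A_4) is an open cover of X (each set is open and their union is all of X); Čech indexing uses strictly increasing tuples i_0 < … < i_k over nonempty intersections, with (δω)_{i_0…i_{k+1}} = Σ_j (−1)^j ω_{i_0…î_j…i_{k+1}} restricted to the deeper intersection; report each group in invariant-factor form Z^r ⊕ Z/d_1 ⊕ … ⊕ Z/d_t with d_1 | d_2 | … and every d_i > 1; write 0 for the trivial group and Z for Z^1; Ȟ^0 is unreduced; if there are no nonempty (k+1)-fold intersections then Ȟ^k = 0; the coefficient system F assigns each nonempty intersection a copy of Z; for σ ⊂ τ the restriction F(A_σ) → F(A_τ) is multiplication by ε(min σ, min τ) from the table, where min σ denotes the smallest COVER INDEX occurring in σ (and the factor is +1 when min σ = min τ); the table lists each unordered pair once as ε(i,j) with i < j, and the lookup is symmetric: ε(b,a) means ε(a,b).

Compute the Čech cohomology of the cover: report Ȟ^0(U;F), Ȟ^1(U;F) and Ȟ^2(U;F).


Ȟ^0 ≅ Z, Ȟ^1 ≅ Z and Ȟ^2 ≅ 0

nerve of the cover:
  A12={g,j} A14={b,n} A23={e,k} A34={d,h,l}
C dims 4,4; δ0: rk 3, SNF 1^3
Ȟ^0 = (4 − 3) − 0 = 1, so Ȟ^0 ≅ Z
Ȟ^1 = (4 − 0) − 3 = 1, so Ȟ^1 ≅ Z
Ȟ^2 = (0 − 0) − 0 = 0, so Ȟ^2 ≅ 0


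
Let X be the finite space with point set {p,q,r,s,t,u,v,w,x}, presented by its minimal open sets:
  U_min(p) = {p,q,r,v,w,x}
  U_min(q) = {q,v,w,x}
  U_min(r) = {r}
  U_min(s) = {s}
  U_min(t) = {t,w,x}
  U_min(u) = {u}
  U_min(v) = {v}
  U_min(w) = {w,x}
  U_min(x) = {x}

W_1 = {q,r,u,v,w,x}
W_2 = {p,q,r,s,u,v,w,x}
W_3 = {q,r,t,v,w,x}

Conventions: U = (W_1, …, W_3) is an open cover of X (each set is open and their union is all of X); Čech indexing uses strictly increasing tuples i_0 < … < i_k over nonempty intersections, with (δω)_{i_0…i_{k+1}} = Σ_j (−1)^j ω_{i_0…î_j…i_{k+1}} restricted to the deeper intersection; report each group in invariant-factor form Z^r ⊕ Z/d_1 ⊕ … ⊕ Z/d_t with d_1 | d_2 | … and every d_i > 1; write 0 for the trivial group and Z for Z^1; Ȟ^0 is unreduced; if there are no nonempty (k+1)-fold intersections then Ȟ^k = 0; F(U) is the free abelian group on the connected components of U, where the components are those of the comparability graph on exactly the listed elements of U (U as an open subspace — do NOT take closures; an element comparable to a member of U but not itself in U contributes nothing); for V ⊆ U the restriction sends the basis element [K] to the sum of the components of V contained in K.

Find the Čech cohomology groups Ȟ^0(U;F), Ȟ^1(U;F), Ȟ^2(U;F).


Ȟ^0(U;F) ≅ Z^3,  Ȟ^1(U;F) ≅ 0,  Ȟ^2(U;F) ≅ 0

nerve of the cover:
  W12={q,r,u,v,w,x} W13={q,r,v,w,x} W23={q,r,v,w,x}
  W123={q,r,v,w,x}
components per intersection:
  W1: {q,v,w,x} {r} {u}
  W2: {p,q,r,v,w,x} {s} {u}
  W3: {q,t,v,w,x} {r}
  W12: {q,v,w,x} {r} {u}
  W13: {q,v,w,x} {r}
  W23: {q,v,w,x} {r}
  W123: {q,v,w,x} {r}
C dims 8,7,2; δ0: rk 5, SNF 1^5; δ1: rk 2, SNF 1^2
Ȟ^0 = (8 − 5) − 0 = 3, so Ȟ^0 ≅ Z^3
Ȟ^1 = (7 − 2) − 5 = 0, so Ȟ^1 ≅ 0
Ȟ^2 = (2 − 0) − 2 = 0, so Ȟ^2 ≅ 0


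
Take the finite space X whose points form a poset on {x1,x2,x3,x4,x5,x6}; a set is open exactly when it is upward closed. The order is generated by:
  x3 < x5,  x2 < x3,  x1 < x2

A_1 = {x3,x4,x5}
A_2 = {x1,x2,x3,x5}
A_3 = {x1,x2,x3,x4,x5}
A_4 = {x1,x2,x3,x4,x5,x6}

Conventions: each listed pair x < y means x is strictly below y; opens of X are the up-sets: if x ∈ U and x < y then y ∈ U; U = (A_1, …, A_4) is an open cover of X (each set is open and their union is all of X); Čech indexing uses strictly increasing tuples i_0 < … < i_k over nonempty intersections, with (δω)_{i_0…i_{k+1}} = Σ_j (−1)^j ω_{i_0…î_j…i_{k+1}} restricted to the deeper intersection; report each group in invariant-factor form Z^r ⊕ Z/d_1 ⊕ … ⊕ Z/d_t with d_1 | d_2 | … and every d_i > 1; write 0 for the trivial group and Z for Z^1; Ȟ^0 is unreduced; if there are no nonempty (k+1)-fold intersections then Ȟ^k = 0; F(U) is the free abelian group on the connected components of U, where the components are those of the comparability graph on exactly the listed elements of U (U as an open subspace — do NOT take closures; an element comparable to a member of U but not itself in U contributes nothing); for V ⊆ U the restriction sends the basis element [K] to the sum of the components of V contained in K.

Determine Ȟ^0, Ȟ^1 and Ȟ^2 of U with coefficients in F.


Ȟ^0(U;F) ≅ Z^3, Ȟ^1(U;F) ≅ 0 and Ȟ^2(U;F) ≅ 0

nerve of the cover:
  A12={x3,x5} A13={x3,x4,x5} A14={x3,x4,x5} A23={x1,x2,x3,x5} A24={x1,x2,x3,x5} A34={x1,x2,x3,x4,x5}
  A123={x3,x5} A124={x3,x5} A134={x3,x4,x5} A234={x1,x2,x3,x5}
  A1234={x3,x5}
components per intersection:
  A1: {x3,x5} {x4}
  A2: {x1,x2,x3,x5}
  A3: {x1,x2,x3,x5} {x4}
  A4: {x1,x2,x3,x5} {x4} {x6}
  A12: {x3,x5}
  A13: {x3,x5} {x4}
  A14: {x3,x5} {x4}
  A23: {x1,x2,x3,x5}
  A24: {x1,x2,x3,x5}
  A34: {x1,x2,x3,x5} {x4}
  A123: {x3,x5}
  A124: {x3,x5}
  A134: {x3,x5} {x4}
  A234: {x1,x2,x3,x5}
  A1234: {x3,x5}
C dims 8,9,5,1; δ0: rk 5, SNF 1^5; δ1: rk 4, SNF 1^4; δ2: rk 1, SNF 1^1
Ȟ^0 = (8 − 5) − 0 = 3, so Ȟ^0 ≅ Z^3
Ȟ^1 = (9 − 4) − 5 = 0, so Ȟ^1 ≅ 0
Ȟ^2 = (5 − 1) − 4 = 0, so Ȟ^2 ≅ 0


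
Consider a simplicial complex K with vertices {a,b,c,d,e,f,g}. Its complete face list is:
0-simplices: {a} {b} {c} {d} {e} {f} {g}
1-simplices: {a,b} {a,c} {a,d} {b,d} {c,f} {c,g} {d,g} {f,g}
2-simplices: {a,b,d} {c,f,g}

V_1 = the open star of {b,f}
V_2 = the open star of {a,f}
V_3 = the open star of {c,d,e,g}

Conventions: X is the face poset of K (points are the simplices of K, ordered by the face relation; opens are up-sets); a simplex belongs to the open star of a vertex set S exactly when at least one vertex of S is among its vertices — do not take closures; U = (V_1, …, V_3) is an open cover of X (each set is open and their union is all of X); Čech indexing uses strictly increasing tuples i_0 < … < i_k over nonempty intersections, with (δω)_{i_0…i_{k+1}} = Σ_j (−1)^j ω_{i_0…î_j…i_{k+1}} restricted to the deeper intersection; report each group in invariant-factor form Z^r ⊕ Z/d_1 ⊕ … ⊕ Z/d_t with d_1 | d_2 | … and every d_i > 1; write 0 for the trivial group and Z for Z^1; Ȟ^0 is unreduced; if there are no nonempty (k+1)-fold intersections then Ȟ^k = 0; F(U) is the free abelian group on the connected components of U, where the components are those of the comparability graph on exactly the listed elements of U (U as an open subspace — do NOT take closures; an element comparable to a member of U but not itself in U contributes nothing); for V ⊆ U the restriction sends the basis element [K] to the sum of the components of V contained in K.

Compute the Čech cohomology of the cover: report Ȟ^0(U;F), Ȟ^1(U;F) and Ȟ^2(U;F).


nerve simplices:
  V1={{b},{f},{a,b},{b,d},{c,f},{f,g},{a,b,d},{c,f,g}} V2={{a},{f},{a,b},{a,c},{a,d},{c,f},{f,g},{a,b,d},{c,f,g}} V3={{c},{d},{e},{g},{a,c},{a,d},{b,d},{c,f},{c,g},{d,g},{f,g},{a,b,d},{c,f,g}}
  V12={{f},{a,b},{c,f},{f,g},{a,b,d},{c,f,g}} V13={{b,d},{c,f},{f,g},{a,b,d},{c,f,g}} V23={{a,c},{a,d},{c,f},{f,g},{a,b,d},{c,f,g}}
  V123={{c,f},{f,g},{a,b,d},{c,f,g}}
components per intersection:
  V1: {{b},{a,b},{b,d},{a,b,d}} {{f},{c,f},{f,g},{c,f,g}}
  V2: {{a},{a,b},{a,c},{a,d},{a,b,d}} {{f},{c,f},{f,g},{c,f,g}}
  V3: {{c},{d},{g},{a,c},{a,d},{b,d},{c,f},{c,g},{d,g},{f,g},{a,b,d},{c,f,g}} {{e}}
  V12: {{f},{c,f},{f,g},{c,f,g}} {{a,b},{a,b,d}}
  V13: {{b,d},{a,b,d}} {{c,f},{f,g},{c,f,g}}
  V23: {{a,c}} {{a,d},{a,b,d}} {{c,f},{f,g},{c,f,g}}
  V123: {{c,f},{f,g},{c,f,g}} {{a,b,d}}
C dims 6,7,2; δ0: rk 4, SNF 1^4; δ1: rk 2, SNF 1^2
degree 0: 6−4−0 = 2 → Ȟ^0 ≅ Z^2
degree 1: 7−2−4 = 1 → Ȟ^1 ≅ Z
degree 2: 2−0−2 = 0 → Ȟ^2 ≅ 0

Ȟ^0 = Z^2, Ȟ^1 = Z, Ȟ^2 = 0


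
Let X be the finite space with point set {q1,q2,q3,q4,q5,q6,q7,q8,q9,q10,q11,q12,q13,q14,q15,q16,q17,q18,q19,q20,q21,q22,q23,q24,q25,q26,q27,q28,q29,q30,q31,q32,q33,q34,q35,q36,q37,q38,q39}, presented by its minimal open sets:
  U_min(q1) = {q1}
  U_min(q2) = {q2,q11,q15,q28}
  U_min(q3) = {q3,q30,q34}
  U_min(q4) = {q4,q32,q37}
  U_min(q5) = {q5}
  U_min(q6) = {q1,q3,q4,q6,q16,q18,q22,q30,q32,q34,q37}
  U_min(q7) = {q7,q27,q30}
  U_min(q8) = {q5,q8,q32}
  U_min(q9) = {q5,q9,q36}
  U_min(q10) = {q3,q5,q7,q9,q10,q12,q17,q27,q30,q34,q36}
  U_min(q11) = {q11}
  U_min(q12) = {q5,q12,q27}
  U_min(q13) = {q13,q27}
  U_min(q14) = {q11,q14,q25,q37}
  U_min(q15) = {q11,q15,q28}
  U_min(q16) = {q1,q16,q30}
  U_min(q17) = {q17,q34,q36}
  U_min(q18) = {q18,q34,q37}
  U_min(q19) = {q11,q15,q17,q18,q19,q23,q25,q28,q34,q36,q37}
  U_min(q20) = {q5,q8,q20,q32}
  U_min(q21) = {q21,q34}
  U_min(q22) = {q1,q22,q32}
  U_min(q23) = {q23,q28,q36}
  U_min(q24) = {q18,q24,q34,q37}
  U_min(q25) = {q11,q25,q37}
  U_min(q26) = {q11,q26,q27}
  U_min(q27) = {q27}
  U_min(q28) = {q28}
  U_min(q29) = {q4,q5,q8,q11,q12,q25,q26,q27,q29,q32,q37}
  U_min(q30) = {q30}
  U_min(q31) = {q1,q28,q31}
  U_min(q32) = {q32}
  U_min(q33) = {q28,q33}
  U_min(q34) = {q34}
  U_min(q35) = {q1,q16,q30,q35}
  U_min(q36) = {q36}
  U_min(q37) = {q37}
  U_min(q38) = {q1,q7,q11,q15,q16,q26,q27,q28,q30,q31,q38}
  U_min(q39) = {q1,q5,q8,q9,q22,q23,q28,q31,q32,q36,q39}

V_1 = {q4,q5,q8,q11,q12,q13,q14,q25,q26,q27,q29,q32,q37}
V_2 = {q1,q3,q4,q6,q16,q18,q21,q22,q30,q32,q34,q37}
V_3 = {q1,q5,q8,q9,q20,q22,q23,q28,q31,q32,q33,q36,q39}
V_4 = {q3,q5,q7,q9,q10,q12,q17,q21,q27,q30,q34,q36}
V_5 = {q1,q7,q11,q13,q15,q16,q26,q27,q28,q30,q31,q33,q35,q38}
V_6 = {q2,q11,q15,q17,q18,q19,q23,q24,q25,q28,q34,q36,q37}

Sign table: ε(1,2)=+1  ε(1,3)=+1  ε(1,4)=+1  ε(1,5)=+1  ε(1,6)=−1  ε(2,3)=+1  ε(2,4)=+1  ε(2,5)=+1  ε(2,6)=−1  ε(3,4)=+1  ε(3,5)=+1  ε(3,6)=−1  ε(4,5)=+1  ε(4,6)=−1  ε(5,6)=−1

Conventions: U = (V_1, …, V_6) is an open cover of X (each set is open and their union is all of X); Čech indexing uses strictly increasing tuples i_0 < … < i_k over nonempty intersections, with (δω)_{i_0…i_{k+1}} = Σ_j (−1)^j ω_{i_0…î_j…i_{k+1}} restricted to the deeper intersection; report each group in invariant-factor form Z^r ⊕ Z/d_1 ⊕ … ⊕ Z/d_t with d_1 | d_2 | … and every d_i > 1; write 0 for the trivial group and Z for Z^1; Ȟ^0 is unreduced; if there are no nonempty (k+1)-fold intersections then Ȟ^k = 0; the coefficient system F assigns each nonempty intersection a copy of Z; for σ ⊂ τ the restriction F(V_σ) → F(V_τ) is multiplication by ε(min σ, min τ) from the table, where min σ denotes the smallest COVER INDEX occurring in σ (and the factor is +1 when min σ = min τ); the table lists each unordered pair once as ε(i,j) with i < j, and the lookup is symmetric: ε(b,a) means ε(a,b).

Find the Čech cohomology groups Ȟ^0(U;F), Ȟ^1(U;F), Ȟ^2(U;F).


Ȟ^0(U;F) ≅ Z; Ȟ^1(U;F) ≅ 0; Ȟ^2(U;F) ≅ Z/2

nonempty intersections:
  V12={q4,q32,q37} V13={q5,q8,q32} V14={q5,q12,q27} V15={q11,q13,q26,q27} V16={q11,q25,q37} V23={q1,q22,q32} V24={q3,q21,q30,q34} V25={q1,q16,q30} V26={q18,q34,q37} V34={q5,q9,q36} V35={q1,q28,q31,q33} V36={q23,q28,q36} V45={q7,q27,q30} V46={q17,q34,q36} V56={q11,q15,q28}
  V123={q32} V126={q37} V134={q5} V145={q27} V156={q11} V235={q1} V245={q30} V246={q34} V346={q36} V356={q28}
C dims 6,15,10; δ0: rk 5, SNF 1^5; δ1: rk 10, SNF 1^9·2
Ȟ^0: (6−5)−0=1 ⇒ Z
Ȟ^1: (15−10)−5=0 ⇒ 0
Ȟ^2: (10−0)−10=0 plus torsion [2] ⇒ Z/2


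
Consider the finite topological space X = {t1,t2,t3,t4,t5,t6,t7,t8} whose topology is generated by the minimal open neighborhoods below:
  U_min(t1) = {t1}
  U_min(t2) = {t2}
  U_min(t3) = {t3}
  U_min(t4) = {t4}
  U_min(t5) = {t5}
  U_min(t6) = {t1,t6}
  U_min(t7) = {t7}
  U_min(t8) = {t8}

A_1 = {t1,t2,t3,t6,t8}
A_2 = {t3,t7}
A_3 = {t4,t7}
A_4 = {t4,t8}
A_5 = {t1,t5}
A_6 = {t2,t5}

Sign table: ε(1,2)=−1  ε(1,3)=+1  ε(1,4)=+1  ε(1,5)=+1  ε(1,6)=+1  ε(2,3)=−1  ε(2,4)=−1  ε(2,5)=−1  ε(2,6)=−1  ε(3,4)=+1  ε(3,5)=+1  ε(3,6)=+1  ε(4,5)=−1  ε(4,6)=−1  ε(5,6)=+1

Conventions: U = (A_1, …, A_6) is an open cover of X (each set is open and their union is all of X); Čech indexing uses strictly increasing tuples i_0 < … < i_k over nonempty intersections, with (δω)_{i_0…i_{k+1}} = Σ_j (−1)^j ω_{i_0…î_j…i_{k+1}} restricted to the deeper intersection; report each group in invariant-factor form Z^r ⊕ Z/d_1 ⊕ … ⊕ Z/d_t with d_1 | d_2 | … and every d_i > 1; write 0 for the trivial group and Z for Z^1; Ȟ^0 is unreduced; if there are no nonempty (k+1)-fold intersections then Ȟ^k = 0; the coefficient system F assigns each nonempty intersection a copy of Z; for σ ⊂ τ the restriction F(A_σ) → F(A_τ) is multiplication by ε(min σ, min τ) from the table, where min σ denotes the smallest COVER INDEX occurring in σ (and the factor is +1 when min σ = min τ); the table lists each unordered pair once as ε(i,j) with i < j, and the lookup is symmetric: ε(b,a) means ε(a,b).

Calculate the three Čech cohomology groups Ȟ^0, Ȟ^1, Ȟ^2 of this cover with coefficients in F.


cover nerve:
  A12={t3} A14={t8} A15={t1} A16={t2} A23={t7} A34={t4} A56={t5}
C dims 6,7; δ0: rk 5, SNF 1^5
Ȟ^0: (6−5)−0=1 ⇒ Z
Ȟ^1: (7−0)−5=2 ⇒ Z^2
Ȟ^2: (0−0)−0=0 ⇒ 0

Ȟ^0 ≅ Z, Ȟ^1 ≅ Z^2, Ȟ^2 ≅ 0


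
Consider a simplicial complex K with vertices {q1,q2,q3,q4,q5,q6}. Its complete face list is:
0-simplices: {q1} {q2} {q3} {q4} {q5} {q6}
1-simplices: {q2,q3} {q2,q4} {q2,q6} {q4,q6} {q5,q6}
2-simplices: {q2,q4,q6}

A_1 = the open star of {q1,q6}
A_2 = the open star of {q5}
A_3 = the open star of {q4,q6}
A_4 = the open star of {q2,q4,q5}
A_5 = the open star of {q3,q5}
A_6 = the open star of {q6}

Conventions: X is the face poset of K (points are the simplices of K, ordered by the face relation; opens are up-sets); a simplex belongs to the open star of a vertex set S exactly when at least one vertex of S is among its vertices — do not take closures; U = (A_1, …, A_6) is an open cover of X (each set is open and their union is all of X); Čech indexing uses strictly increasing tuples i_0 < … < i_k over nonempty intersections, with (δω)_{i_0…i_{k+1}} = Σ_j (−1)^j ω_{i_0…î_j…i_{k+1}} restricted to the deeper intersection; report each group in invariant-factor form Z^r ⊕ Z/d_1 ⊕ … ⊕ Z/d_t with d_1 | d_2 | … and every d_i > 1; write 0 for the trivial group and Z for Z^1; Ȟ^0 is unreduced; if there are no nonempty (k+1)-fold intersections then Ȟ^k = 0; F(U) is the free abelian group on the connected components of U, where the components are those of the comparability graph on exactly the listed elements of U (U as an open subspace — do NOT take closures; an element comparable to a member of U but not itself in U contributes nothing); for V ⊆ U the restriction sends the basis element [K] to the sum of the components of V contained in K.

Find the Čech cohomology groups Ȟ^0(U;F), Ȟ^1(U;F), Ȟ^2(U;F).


Ȟ^0(U;F) ≅ Z^2; Ȟ^1(U;F) ≅ 0; Ȟ^2(U;F) ≅ 0

nerve simplices:
  A1={{q1},{q6},{q2,q6},{q4,q6},{q5,q6},{q2,q4,q6}} A2={{q5},{q5,q6}} A3={{q4},{q6},{q2,q4},{q2,q6},{q4,q6},{q5,q6},{q2,q4,q6}} A4={{q2},{q4},{q5},{q2,q3},{q2,q4},{q2,q6},{q4,q6},{q5,q6},{q2,q4,q6}} A5={{q3},{q5},{q2,q3},{q5,q6}} A6={{q6},{q2,q6},{q4,q6},{q5,q6},{q2,q4,q6}}
  A12={{q5,q6}} A13={{q6},{q2,q6},{q4,q6},{q5,q6},{q2,q4,q6}} A14={{q2,q6},{q4,q6},{q5,q6},{q2,q4,q6}} A15={{q5,q6}} A16={{q6},{q2,q6},{q4,q6},{q5,q6},{q2,q4,q6}} A23={{q5,q6}} A24={{q5},{q5,q6}} A25={{q5},{q5,q6}} A26={{q5,q6}} A34={{q4},{q2,q4},{q2,q6},{q4,q6},{q5,q6},{q2,q4,q6}} A35={{q5,q6}} A36={{q6},{q2,q6},{q4,q6},{q5,q6},{q2,q4,q6}} A45={{q5},{q2,q3},{q5,q6}} A46={{q2,q6},{q4,q6},{q5,q6},{q2,q4,q6}} A56={{q5,q6}}
  A123={{q5,q6}} A124={{q5,q6}} A125={{q5,q6}} A126={{q5,q6}} A134={{q2,q6},{q4,q6},{q5,q6},{q2,q4,q6}} A135={{q5,q6}} A136={{q6},{q2,q6},{q4,q6},{q5,q6},{q2,q4,q6}} A145={{q5,q6}} A146={{q2,q6},{q4,q6},{q5,q6},{q2,q4,q6}} A156={{q5,q6}} A234={{q5,q6}} A235={{q5,q6}} A236={{q5,q6}} A245={{q5},{q5,q6}} A246={{q5,q6}} A256={{q5,q6}} A345={{q5,q6}} A346={{q2,q6},{q4,q6},{q5,q6},{q2,q4,q6}} A356={{q5,q6}} A456={{q5,q6}}
  A1234={{q5,q6}} A1235={{q5,q6}} A1236={{q5,q6}} A1245={{q5,q6}} A1246={{q5,q6}} A1256={{q5,q6}} A1345={{q5,q6}} A1346={{q2,q6},{q4,q6},{q5,q6},{q2,q4,q6}} A1356={{q5,q6}} A1456={{q5,q6}} A2345={{q5,q6}} A2346={{q5,q6}} A2356={{q5,q6}} A2456={{q5,q6}} A3456={{q5,q6}}
  A12345={{q5,q6}} A12346={{q5,q6}} A12356={{q5,q6}} A12456={{q5,q6}} A13456={{q5,q6}} A23456={{q5,q6}}
  A123456={{q5,q6}}
components per intersection:
  A1: {{q1}} {{q6},{q2,q6},{q4,q6},{q5,q6},{q2,q4,q6}}
  A2: {{q5},{q5,q6}}
  A3: {{q4},{q6},{q2,q4},{q2,q6},{q4,q6},{q5,q6},{q2,q4,q6}}
  A4: {{q2},{q4},{q2,q3},{q2,q4},{q2,q6},{q4,q6},{q2,q4,q6}} {{q5},{q5,q6}}
  A5: {{q3},{q2,q3}} {{q5},{q5,q6}}
  A6: {{q6},{q2,q6},{q4,q6},{q5,q6},{q2,q4,q6}}
  A12: {{q5,q6}}
  A13: {{q6},{q2,q6},{q4,q6},{q5,q6},{q2,q4,q6}}
  A14: {{q2,q6},{q4,q6},{q2,q4,q6}} {{q5,q6}}
  A15: {{q5,q6}}
  A16: {{q6},{q2,q6},{q4,q6},{q5,q6},{q2,q4,q6}}
  A23: {{q5,q6}}
  A24: {{q5},{q5,q6}}
  A25: {{q5},{q5,q6}}
  A26: {{q5,q6}}
  A34: {{q4},{q2,q4},{q2,q6},{q4,q6},{q2,q4,q6}} {{q5,q6}}
  A35: {{q5,q6}}
  A36: {{q6},{q2,q6},{q4,q6},{q5,q6},{q2,q4,q6}}
  A45: {{q5},{q5,q6}} {{q2,q3}}
  A46: {{q2,q6},{q4,q6},{q2,q4,q6}} {{q5,q6}}
  A56: {{q5,q6}}
  A123: {{q5,q6}}
  A124: {{q5,q6}}
  A125: {{q5,q6}}
  A126: {{q5,q6}}
  A134: {{q2,q6},{q4,q6},{q2,q4,q6}} {{q5,q6}}
  A135: {{q5,q6}}
  A136: {{q6},{q2,q6},{q4,q6},{q5,q6},{q2,q4,q6}}
  A145: {{q5,q6}}
  A146: {{q2,q6},{q4,q6},{q2,q4,q6}} {{q5,q6}}
  A156: {{q5,q6}}
  A234: {{q5,q6}}
  A235: {{q5,q6}}
  A236: {{q5,q6}}
  A245: {{q5},{q5,q6}}
  A246: {{q5,q6}}
  A256: {{q5,q6}}
  A345: {{q5,q6}}
  A346: {{q2,q6},{q4,q6},{q2,q4,q6}} {{q5,q6}}
  A356: {{q5,q6}}
  A456: {{q5,q6}}
  A1234: {{q5,q6}}
  A1235: {{q5,q6}}
  A1236: {{q5,q6}}
  A1245: {{q5,q6}}
  A1246: {{q5,q6}}
  A1256: {{q5,q6}}
  A1345: {{q5,q6}}
  A1346: {{q2,q6},{q4,q6},{q2,q4,q6}} {{q5,q6}}
  A1356: {{q5,q6}}
  A1456: {{q5,q6}}
  A2345: {{q5,q6}}
  A2346: {{q5,q6}}
  A2356: {{q5,q6}}
  A2456: {{q5,q6}}
  A3456: {{q5,q6}}
  A12345: {{q5,q6}}
  A12346: {{q5,q6}}
  A12356: {{q5,q6}}
  A12456: {{q5,q6}}
  A13456: {{q5,q6}}
  A23456: {{q5,q6}}
  A123456: {{q5,q6}}
C dims 9,19,23,16; δ0: rk 7, SNF 1^7; δ1: rk 12, SNF 1^12; δ2: rk 11, SNF 1^11
degree 0: 9−7−0 = 2 → Ȟ^0 ≅ Z^2
degree 1: 19−12−7 = 0 → Ȟ^1 ≅ 0
degree 2: 23−11−12 = 0 → Ȟ^2 ≅ 0


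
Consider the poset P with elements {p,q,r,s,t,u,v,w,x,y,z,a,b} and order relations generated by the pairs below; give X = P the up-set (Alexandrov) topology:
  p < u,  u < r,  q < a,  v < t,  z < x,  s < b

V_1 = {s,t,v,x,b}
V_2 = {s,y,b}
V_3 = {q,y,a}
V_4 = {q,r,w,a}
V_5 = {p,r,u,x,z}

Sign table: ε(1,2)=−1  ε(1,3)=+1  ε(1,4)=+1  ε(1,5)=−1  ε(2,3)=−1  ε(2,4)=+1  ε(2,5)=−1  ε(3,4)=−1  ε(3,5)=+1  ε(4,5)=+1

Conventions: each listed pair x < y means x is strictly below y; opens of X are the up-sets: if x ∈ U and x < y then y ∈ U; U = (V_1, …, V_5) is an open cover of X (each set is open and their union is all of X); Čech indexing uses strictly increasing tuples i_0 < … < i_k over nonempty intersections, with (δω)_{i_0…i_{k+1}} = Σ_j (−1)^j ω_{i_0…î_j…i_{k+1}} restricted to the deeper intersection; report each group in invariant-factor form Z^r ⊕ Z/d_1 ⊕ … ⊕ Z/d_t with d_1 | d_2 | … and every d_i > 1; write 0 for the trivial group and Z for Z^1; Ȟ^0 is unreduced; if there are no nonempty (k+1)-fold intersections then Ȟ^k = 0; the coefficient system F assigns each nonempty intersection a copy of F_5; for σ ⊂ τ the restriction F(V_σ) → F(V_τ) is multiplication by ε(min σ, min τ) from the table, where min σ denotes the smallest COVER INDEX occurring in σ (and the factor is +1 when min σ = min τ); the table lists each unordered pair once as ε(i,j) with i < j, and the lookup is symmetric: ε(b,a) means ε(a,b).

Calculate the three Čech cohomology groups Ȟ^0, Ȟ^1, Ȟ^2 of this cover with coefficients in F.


Ȟ^0 ≅ Z/5; Ȟ^1 ≅ Z/5; Ȟ^2 ≅ 0

intersection data:
  V12={s,b} V15={x} V23={y} V34={q,a} V45={r}
C dims 5,5; δ0: rk_F5 4
Ȟ^0 = (5 − 4) − 0 = 1, so Ȟ^0 ≅ Z/5
Ȟ^1 = (5 − 0) − 4 = 1, so Ȟ^1 ≅ Z/5
Ȟ^2 = (0 − 0) − 0 = 0, so Ȟ^2 ≅ 0


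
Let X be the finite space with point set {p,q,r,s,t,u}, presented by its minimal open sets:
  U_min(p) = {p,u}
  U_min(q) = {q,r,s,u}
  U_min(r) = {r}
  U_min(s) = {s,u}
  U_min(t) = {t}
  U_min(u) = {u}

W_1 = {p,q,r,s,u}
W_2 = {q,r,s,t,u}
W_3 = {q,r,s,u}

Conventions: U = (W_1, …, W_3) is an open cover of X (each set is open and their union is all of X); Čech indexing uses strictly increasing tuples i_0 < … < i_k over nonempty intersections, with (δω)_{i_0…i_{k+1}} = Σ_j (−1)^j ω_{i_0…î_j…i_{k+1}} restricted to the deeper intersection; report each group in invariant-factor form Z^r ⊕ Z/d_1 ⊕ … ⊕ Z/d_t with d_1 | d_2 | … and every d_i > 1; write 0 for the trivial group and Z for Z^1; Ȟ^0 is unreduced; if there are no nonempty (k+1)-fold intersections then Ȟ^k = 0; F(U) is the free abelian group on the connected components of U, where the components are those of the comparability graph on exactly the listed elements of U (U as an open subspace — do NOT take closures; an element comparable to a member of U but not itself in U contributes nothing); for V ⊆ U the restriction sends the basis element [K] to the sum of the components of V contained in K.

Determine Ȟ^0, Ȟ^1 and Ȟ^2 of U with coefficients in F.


nonempty intersections:
  W12={q,r,s,u} W13={q,r,s,u} W23={q,r,s,u}
  W123={q,r,s,u}
components per intersection:
  W1: {p,q,r,s,u}
  W2: {q,r,s,u} {t}
  W3: {q,r,s,u}
  W12: {q,r,s,u}
  W13: {q,r,s,u}
  W23: {q,r,s,u}
  W123: {q,r,s,u}
C dims 4,3,1; δ0: rk 2, SNF 1^2; δ1: rk 1, SNF 1^1
Ȟ^0: (4−2)−0=2 ⇒ Z^2
Ȟ^1: (3−1)−2=0 ⇒ 0
Ȟ^2: (1−0)−1=0 ⇒ 0

Ȟ^0(U;F) ≅ Z^2, Ȟ^1(U;F) ≅ 0, Ȟ^2(U;F) ≅ 0


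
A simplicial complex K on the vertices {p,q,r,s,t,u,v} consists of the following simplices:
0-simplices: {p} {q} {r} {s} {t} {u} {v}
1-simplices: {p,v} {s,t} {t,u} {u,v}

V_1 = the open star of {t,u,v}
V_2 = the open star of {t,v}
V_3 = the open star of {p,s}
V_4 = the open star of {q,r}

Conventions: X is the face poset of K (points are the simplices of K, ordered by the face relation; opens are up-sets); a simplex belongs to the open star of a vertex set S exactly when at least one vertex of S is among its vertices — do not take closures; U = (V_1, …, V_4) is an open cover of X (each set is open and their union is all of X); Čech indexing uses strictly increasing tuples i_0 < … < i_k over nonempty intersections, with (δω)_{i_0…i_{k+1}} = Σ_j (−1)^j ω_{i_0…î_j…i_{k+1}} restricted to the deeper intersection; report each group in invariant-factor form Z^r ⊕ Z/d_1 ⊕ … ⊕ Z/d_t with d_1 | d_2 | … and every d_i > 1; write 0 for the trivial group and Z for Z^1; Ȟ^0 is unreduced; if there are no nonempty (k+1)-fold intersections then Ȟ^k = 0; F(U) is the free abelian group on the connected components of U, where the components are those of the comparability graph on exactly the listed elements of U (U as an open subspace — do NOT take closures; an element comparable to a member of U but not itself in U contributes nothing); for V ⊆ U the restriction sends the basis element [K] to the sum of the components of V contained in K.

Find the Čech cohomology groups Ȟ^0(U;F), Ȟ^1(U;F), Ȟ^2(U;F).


intersection data:
  V1={{t},{u},{v},{p,v},{s,t},{t,u},{u,v}} V2={{t},{v},{p,v},{s,t},{t,u},{u,v}} V3={{p},{s},{p,v},{s,t}} V4={{q},{r}}
  V12={{t},{v},{p,v},{s,t},{t,u},{u,v}} V13={{p,v},{s,t}} V23={{p,v},{s,t}}
  V123={{p,v},{s,t}}
components per intersection:
  V1: {{t},{u},{v},{p,v},{s,t},{t,u},{u,v}}
  V2: {{t},{s,t},{t,u}} {{v},{p,v},{u,v}}
  V3: {{p},{p,v}} {{s},{s,t}}
  V4: {{q}} {{r}}
  V12: {{t},{s,t},{t,u}} {{v},{p,v},{u,v}}
  V13: {{p,v}} {{s,t}}
  V23: {{p,v}} {{s,t}}
  V123: {{p,v}} {{s,t}}
C dims 7,6,2; δ0: rk 4, SNF 1^4; δ1: rk 2, SNF 1^2
Ȟ^0 = (7 − 4) − 0 = 3, so Ȟ^0 ≅ Z^3
Ȟ^1 = (6 − 2) − 4 = 0, so Ȟ^1 ≅ 0
Ȟ^2 = (2 − 0) − 2 = 0, so Ȟ^2 ≅ 0

Ȟ^0 = Z^3, Ȟ^1 = 0 and Ȟ^2 = 0


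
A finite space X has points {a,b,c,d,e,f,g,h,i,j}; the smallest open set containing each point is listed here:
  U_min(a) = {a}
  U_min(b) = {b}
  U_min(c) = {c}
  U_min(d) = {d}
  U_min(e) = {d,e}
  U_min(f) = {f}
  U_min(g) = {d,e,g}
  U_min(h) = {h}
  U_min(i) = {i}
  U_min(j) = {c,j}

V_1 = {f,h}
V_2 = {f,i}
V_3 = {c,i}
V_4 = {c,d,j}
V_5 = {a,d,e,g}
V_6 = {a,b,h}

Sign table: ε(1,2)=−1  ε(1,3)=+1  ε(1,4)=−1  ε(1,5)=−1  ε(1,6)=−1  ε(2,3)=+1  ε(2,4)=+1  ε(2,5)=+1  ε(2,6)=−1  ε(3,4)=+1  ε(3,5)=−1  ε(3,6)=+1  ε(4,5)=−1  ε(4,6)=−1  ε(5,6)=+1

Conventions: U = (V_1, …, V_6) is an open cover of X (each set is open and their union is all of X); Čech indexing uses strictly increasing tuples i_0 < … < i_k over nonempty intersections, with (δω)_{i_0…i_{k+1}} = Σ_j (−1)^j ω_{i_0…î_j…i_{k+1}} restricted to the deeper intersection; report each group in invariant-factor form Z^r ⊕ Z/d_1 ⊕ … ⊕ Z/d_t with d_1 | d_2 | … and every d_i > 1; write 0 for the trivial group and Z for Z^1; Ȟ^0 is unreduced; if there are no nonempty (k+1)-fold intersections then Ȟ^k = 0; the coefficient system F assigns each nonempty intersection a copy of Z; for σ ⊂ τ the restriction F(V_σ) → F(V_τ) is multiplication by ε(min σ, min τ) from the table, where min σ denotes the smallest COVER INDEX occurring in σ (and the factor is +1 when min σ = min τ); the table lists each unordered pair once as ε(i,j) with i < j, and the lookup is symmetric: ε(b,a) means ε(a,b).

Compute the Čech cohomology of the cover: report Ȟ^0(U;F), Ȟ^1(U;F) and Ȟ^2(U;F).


nonempty overlaps:
  V12={f} V16={h} V23={i} V34={c} V45={d} V56={a}
C dims 6,6; δ0: rk 6, SNF 1^5·2
degree 0: 6−6−0 = 0 → Ȟ^0 ≅ 0
degree 1: 6−0−6 = 0 plus torsion [2] → Ȟ^1 ≅ Z/2
degree 2: 0−0−0 = 0 → Ȟ^2 ≅ 0

Ȟ^0(U;F) ≅ 0, Ȟ^1(U;F) ≅ Z/2, Ȟ^2(U;F) ≅ 0


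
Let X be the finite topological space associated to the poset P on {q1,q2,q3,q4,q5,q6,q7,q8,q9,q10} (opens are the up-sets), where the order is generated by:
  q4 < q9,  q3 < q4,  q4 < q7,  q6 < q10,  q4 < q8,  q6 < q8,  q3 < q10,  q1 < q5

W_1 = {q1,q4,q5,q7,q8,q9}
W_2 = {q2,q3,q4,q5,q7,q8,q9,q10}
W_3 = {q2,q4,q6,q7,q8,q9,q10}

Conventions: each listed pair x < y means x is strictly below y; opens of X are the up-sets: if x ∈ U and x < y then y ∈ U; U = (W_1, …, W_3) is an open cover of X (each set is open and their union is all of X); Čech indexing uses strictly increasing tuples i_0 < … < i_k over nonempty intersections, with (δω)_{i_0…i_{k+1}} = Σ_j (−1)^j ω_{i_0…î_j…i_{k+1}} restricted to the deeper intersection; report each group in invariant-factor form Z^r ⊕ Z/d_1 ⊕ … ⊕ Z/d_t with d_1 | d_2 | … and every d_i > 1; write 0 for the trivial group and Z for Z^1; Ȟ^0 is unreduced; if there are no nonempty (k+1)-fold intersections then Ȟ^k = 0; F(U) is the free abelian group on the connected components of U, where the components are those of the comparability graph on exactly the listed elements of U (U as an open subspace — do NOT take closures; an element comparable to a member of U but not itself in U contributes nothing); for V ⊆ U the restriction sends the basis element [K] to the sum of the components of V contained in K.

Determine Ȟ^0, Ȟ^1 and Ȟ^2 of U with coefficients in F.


Ȟ^0 = Z^3, Ȟ^1 = Z and Ȟ^2 = 0

nonempty intersections:
  W12={q4,q5,q7,q8,q9} W13={q4,q7,q8,q9} W23={q2,q4,q7,q8,q9,q10}
  W123={q4,q7,q8,q9}
components per intersection:
  W1: {q1,q5} {q4,q7,q8,q9}
  W2: {q2} {q3,q4,q7,q8,q9,q10} {q5}
  W3: {q2} {q4,q6,q7,q8,q9,q10}
  W12: {q4,q7,q8,q9} {q5}
  W13: {q4,q7,q8,q9}
  W23: {q2} {q4,q7,q8,q9} {q10}
  W123: {q4,q7,q8,q9}
C dims 7,6,1; δ0: rk 4, SNF 1^4; δ1: rk 1, SNF 1^1
Ȟ^0: (7−4)−0=3 ⇒ Z^3
Ȟ^1: (6−1)−4=1 ⇒ Z
Ȟ^2: (1−0)−1=0 ⇒ 0


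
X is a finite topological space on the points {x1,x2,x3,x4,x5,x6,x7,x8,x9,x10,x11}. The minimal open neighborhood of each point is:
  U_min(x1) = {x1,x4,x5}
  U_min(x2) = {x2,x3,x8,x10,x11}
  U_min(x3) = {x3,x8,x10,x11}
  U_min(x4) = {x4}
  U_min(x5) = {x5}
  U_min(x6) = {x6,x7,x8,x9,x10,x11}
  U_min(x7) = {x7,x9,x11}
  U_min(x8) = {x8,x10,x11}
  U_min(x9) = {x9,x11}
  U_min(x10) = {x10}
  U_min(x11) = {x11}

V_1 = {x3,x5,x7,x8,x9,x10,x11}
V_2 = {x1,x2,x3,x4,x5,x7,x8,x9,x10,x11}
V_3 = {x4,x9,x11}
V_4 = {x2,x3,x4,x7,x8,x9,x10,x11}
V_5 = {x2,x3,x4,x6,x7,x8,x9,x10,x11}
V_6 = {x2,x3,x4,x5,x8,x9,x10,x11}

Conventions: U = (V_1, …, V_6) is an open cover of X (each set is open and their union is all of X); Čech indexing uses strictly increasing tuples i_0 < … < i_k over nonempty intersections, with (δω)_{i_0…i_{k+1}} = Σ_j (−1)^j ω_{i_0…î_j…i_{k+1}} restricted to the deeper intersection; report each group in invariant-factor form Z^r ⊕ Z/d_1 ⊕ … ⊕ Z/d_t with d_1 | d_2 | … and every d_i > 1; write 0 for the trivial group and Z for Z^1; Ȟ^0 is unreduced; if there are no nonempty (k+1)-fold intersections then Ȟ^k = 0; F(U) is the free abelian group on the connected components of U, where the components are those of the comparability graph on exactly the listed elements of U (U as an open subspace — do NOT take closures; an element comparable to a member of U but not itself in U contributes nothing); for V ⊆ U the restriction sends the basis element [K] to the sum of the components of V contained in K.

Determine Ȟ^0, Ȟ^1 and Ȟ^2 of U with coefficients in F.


Ȟ^0(U;F) ≅ Z^2,  Ȟ^1(U;F) ≅ 0,  Ȟ^2(U;F) ≅ 0

nonempty intersections:
  V12={x3,x5,x7,x8,x9,x10,x11} V13={x9,x11} V14={x3,x7,x8,x9,x10,x11} V15={x3,x7,x8,x9,x10,x11} V16={x3,x5,x8,x9,x10,x11} V23={x4,x9,x11} V24={x2,x3,x4,x7,x8,x9,x10,x11} V25={x2,x3,x4,x7,x8,x9,x10,x11} V26={x2,x3,x4,x5,x8,x9,x10,x11} V34={x4,x9,x11} V35={x4,x9,x11} V36={x4,x9,x11} V45={x2,x3,x4,x7,x8,x9,x10,x11} V46={x2,x3,x4,x8,x9,x10,x11} V56={x2,x3,x4,x8,x9,x10,x11}
  V123={x9,x11} V124={x3,x7,x8,x9,x10,x11} V125={x3,x7,x8,x9,x10,x11} V126={x3,x5,x8,x9,x10,x11} V134={x9,x11} V135={x9,x11} V136={x9,x11} V145={x3,x7,x8,x9,x10,x11} V146={x3,x8,x9,x10,x11} V156={x3,x8,x9,x10,x11} V234={x4,x9,x11} V235={x4,x9,x11} V236={x4,x9,x11} V245={x2,x3,x4,x7,x8,x9,x10,x11} V246={x2,x3,x4,x8,x9,x10,x11} V256={x2,x3,x4,x8,x9,x10,x11} V345={x4,x9,x11} V346={x4,x9,x11} V356={x4,x9,x11} V456={x2,x3,x4,x8,x9,x10,x11}
  V1234={x9,x11} V1235={x9,x11} V1236={x9,x11} V1245={x3,x7,x8,x9,x10,x11} V1246={x3,x8,x9,x10,x11} V1256={x3,x8,x9,x10,x11} V1345={x9,x11} V1346={x9,x11} V1356={x9,x11} V1456={x3,x8,x9,x10,x11} V2345={x4,x9,x11} V2346={x4,x9,x11} V2356={x4,x9,x11} V2456={x2,x3,x4,x8,x9,x10,x11} V3456={x4,x9,x11}
  V12345={x9,x11} V12346={x9,x11} V12356={x9,x11} V12456={x3,x8,x9,x10,x11} V13456={x9,x11} V23456={x4,x9,x11}
  V123456={x9,x11}
components per intersection:
  V1: {x3,x7,x8,x9,x10,x11} {x5}
  V2: {x1,x4,x5} {x2,x3,x7,x8,x9,x10,x11}
  V3: {x4} {x9,x11}
  V4: {x2,x3,x7,x8,x9,x10,x11} {x4}
  V5: {x2,x3,x6,x7,x8,x9,x10,x11} {x4}
  V6: {x2,x3,x8,x9,x10,x11} {x4} {x5}
  V12: {x3,x7,x8,x9,x10,x11} {x5}
  V13: {x9,x11}
  V14: {x3,x7,x8,x9,x10,x11}
  V15: {x3,x7,x8,x9,x10,x11}
  V16: {x3,x8,x9,x10,x11} {x5}
  V23: {x4} {x9,x11}
  V24: {x2,x3,x7,x8,x9,x10,x11} {x4}
  V25: {x2,x3,x7,x8,x9,x10,x11} {x4}
  V26: {x2,x3,x8,x9,x10,x11} {x4} {x5}
  V34: {x4} {x9,x11}
  V35: {x4} {x9,x11}
  V36: {x4} {x9,x11}
  V45: {x2,x3,x7,x8,x9,x10,x11} {x4}
  V46: {x2,x3,x8,x9,x10,x11} {x4}
  V56: {x2,x3,x8,x9,x10,x11} {x4}
  V123: {x9,x11}
  V124: {x3,x7,x8,x9,x10,x11}
  V125: {x3,x7,x8,x9,x10,x11}
  V126: {x3,x8,x9,x10,x11} {x5}
  V134: {x9,x11}
  V135: {x9,x11}
  V136: {x9,x11}
  V145: {x3,x7,x8,x9,x10,x11}
  V146: {x3,x8,x9,x10,x11}
  V156: {x3,x8,x9,x10,x11}
  V234: {x4} {x9,x11}
  V235: {x4} {x9,x11}
  V236: {x4} {x9,x11}
  V245: {x2,x3,x7,x8,x9,x10,x11} {x4}
  V246: {x2,x3,x8,x9,x10,x11} {x4}
  V256: {x2,x3,x8,x9,x10,x11} {x4}
  V345: {x4} {x9,x11}
  V346: {x4} {x9,x11}
  V356: {x4} {x9,x11}
  V456: {x2,x3,x8,x9,x10,x11} {x4}
  V1234: {x9,x11}
  V1235: {x9,x11}
  V1236: {x9,x11}
  V1245: {x3,x7,x8,x9,x10,x11}
  V1246: {x3,x8,x9,x10,x11}
  V1256: {x3,x8,x9,x10,x11}
  V1345: {x9,x11}
  V1346: {x9,x11}
  V1356: {x9,x11}
  V1456: {x3,x8,x9,x10,x11}
  V2345: {x4} {x9,x11}
  V2346: {x4} {x9,x11}
  V2356: {x4} {x9,x11}
  V2456: {x2,x3,x8,x9,x10,x11} {x4}
  V3456: {x4} {x9,x11}
  V12345: {x9,x11}
  V12346: {x9,x11}
  V12356: {x9,x11}
  V12456: {x3,x8,x9,x10,x11}
  V13456: {x9,x11}
  V23456: {x4} {x9,x11}
  V123456: {x9,x11}
C dims 13,28,31,20; δ0: rk 11, SNF 1^11; δ1: rk 17, SNF 1^17; δ2: rk 14, SNF 1^14
Ȟ^0: (13−11)−0=2 ⇒ Z^2
Ȟ^1: (28−17)−11=0 ⇒ 0
Ȟ^2: (31−14)−17=0 ⇒ 0
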